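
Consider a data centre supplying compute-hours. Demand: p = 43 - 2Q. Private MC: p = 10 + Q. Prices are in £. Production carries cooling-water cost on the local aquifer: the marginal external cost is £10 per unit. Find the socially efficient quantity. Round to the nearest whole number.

Social marginal cost = private MC + MEC = 20 + Q.
Set SMC = demand: 20 + Q = 43 - 2Q → Q* = 7.6667.

Q* = 8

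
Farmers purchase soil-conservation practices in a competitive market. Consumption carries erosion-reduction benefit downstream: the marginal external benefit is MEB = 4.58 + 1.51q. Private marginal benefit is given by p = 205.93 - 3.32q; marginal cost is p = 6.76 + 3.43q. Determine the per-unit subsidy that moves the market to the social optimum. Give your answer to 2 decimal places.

Social marginal benefit = demand + MEB = 210.51 - 1.81q.
Set SMB = MC: 210.51 - 1.81q = 6.76 + 3.43q → q* = 38.8836.
The Pigouvian subsidy equals MEB at q*: 4.58 + 1.51×38.8836 = 63.2942.

subsidy = 63.29 per unit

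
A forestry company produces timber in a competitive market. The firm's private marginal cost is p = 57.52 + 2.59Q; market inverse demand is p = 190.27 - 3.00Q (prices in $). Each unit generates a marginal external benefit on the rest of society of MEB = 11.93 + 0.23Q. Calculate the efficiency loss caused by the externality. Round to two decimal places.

Market equilibrium (private): 57.52 + 2.59Q = 190.27 - 3.00Q → Q_m = 23.7478.
Social marginal cost = private MC − MEB = 45.59 + 2.36Q.
Set SMC = demand: 45.59 + 2.36Q = 190.27 - 3.00Q → Q* = 26.9925.
Between Q* and Q_m the wedge demand − SMC runs linearly from 0 to MEB(Q_m), so the loss is a triangle.
DWL = ½ × 3.2447 × 17.3920 = 28.2159.

DWL = $28.22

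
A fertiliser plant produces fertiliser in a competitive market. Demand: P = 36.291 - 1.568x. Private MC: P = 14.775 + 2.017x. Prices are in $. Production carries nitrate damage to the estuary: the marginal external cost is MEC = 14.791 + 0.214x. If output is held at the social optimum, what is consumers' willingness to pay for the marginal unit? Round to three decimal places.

P = $33.515

Social marginal cost = private MC + MEC = 29.566 + 2.231x.
Set SMC = demand: 29.566 + 2.231x = 36.291 - 1.568x → x* = 1.7702.
Consumer price on the demand curve at x*: 36.291 − 1.568×1.7702 = 33.5153.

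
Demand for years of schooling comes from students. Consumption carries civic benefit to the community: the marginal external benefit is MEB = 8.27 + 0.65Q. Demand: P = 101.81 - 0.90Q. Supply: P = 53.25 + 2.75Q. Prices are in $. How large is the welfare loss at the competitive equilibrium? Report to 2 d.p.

DWL = $47.70

Market equilibrium (private): 53.25 + 2.75Q = 101.81 - 0.90Q → Q_m = 13.3041.
Social marginal benefit = demand + MEB = 110.08 - 0.25Q.
Set SMB = MC: 110.08 - 0.25Q = 53.25 + 2.75Q → Q* = 18.9433.
Height of the DWL triangle at Q_m is SMB(Q_m) − MC(Q_m) = MEB(Q_m) = 16.9177.
DWL = ½ × 5.6392 × 16.9177 = 47.7011.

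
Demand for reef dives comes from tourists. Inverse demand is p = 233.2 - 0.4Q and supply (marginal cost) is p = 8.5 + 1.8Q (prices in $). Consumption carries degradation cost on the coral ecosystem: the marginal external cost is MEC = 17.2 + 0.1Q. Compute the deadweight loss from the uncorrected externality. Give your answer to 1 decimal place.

DWL = $163.4

Market equilibrium (private): 8.5 + 1.8Q = 233.2 - 0.4Q → Q_m = 102.1364.
Social marginal benefit = demand − MEC = 216.0 - 0.5Q.
Set SMB = MC: 216.0 - 0.5Q = 8.5 + 1.8Q → Q* = 90.2174.
Height of the DWL triangle at Q_m is MC(Q_m) − SMB(Q_m) = MEC(Q_m) = 27.4136.
DWL = ½ × 11.9190 × 27.4136 = 163.3713.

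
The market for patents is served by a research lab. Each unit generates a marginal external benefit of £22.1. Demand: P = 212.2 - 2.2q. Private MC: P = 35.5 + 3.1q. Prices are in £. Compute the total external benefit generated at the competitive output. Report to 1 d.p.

£736.8

Market equilibrium (private): 35.5 + 3.1q = 212.2 - 2.2q → q_m = 33.3396.
Total external benefit = MEB × q_m = 22.1 × 33.3396 = 736.8052.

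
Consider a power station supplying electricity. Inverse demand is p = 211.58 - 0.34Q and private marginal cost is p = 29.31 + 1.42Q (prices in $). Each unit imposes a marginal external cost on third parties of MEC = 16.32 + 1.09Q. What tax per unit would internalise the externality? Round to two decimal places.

Social marginal cost = private MC + MEC = 45.63 + 2.51Q.
Set SMC = demand: 45.63 + 2.51Q = 211.58 - 0.34Q → Q* = 58.2281.
The Pigouvian tax equals MEC at Q*: 16.32 + 1.09×58.2281 = 79.7886.

tax = $79.79 per unit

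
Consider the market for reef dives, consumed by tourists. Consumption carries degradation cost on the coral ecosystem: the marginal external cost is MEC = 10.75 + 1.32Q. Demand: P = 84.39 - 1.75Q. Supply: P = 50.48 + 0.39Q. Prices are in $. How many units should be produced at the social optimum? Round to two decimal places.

Social marginal benefit = demand − MEC = 73.64 - 3.07Q.
Set SMB = MC: 73.64 - 3.07Q = 50.48 + 0.39Q → Q* = 6.6936.

Q* = 6.69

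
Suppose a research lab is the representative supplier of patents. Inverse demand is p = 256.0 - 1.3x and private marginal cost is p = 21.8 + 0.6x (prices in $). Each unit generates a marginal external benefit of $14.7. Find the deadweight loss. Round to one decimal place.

DWL = $56.9

Market equilibrium (private): 21.8 + 0.6x = 256.0 - 1.3x → x_m = 123.2632.
Social marginal cost = private MC − MEB = 7.1 + 0.6x.
Set SMC = demand: 7.1 + 0.6x = 256.0 - 1.3x → x* = 131.0000.
The welfare-loss triangle has base |x_m − x*| and height MEB(x_m) (the vertical gap between SMC and demand is zero at x* and MEB at x_m).
DWL = ½ × 7.7368 × 14.7000 = 56.8655.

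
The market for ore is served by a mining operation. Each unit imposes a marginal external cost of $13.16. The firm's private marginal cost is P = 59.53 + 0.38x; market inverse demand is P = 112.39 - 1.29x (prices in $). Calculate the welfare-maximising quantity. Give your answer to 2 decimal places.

x* = 23.77

Social marginal cost = private MC + MEC = 72.69 + 0.38x.
Set SMC = demand: 72.69 + 0.38x = 112.39 - 1.29x → x* = 23.7725.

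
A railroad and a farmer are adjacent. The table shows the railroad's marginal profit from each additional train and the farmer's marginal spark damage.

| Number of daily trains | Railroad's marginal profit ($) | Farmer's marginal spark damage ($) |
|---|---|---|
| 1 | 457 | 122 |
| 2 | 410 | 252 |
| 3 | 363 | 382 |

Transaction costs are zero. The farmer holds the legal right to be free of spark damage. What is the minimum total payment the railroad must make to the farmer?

$374

Efficient level: marginal profit ≥ marginal spark damage through level 2, so k* = 2.
With the farmer holding the right, the railroad must at least compensate total damage at k*: 122 + 252 = 374.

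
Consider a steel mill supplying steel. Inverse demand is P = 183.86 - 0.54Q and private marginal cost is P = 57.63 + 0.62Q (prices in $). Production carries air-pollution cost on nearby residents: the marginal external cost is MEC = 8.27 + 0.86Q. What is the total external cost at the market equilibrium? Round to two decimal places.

Market equilibrium (private): 57.63 + 0.62Q = 183.86 - 0.54Q → Q_m = 108.8190.
Total external cost = ∫₀^{Q_m} (8.27 + 0.86Q) dQ = 8.27×108.8190 + ½×0.86×108.8190² = 5991.8103.

$5991.81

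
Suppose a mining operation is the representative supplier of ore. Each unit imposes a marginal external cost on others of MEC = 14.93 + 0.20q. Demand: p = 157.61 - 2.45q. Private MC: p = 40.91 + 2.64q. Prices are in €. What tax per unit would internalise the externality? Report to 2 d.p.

tax = €18.78 per unit

Social marginal cost = private MC + MEC = 55.84 + 2.84q.
Set SMC = demand: 55.84 + 2.84q = 157.61 - 2.45q → q* = 19.2382.
The Pigouvian tax equals MEC at q*: 14.93 + 0.20×19.2382 = 18.7776.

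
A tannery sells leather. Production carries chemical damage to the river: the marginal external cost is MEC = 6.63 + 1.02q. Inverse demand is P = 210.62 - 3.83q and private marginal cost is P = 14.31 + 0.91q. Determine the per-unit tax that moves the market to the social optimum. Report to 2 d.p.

Social marginal cost = private MC + MEC = 20.94 + 1.93q.
Set SMC = demand: 20.94 + 1.93q = 210.62 - 3.83q → q* = 32.9306.
The Pigouvian tax equals MEC at q*: 6.63 + 1.02×32.9306 = 40.2192.

tax = 40.22 per unit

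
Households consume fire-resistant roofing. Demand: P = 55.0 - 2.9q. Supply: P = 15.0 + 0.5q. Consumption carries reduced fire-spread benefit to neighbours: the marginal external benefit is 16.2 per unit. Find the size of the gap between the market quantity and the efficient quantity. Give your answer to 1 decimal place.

4.8 units

Market equilibrium (private): 15.0 + 0.5q = 55.0 - 2.9q → q_m = 11.7647.
Social marginal benefit = demand + MEB = 71.2 - 2.9q.
Set SMB = MC: 71.2 - 2.9q = 15.0 + 0.5q → q* = 16.5294.
Gap = |11.7647 − 16.5294| = 4.7647.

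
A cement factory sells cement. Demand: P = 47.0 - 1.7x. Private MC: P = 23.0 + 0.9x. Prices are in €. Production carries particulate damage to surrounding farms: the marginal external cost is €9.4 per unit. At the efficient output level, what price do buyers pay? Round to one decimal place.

Social marginal cost = private MC + MEC = 32.4 + 0.9x.
Set SMC = demand: 32.4 + 0.9x = 47.0 - 1.7x → x* = 5.6154.
Consumer price on the demand curve at x*: 47.0 − 1.7×5.6154 = 37.4538.

P = €37.5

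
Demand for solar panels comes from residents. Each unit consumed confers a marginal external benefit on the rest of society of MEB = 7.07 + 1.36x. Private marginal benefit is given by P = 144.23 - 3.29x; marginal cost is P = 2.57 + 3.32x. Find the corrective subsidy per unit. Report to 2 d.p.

subsidy = 45.60 per unit

Social marginal benefit = demand + MEB = 151.30 - 1.93x.
Set SMB = MC: 151.30 - 1.93x = 2.57 + 3.32x → x* = 28.3295.
The Pigouvian subsidy equals MEB at x*: 7.07 + 1.36×28.3295 = 45.5981.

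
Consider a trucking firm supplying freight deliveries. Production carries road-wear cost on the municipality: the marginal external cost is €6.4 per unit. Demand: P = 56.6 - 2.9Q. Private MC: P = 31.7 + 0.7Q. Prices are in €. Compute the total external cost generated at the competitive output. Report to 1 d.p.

Market equilibrium (private): 31.7 + 0.7Q = 56.6 - 2.9Q → Q_m = 6.9167.
Total external cost = MEC × Q_m = 6.4 × 6.9167 = 44.2669.

€44.3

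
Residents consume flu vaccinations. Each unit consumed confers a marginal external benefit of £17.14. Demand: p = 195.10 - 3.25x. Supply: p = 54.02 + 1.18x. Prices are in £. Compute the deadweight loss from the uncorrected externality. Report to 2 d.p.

DWL = £33.16

Market equilibrium (private): 54.02 + 1.18x = 195.10 - 3.25x → x_m = 31.8465.
Social marginal benefit = demand + MEB = 212.24 - 3.25x.
Set SMB = MC: 212.24 - 3.25x = 54.02 + 1.18x → x* = 35.7156.
Height of the DWL triangle at x_m is SMB(x_m) − MC(x_m) = MEB(x_m) = 17.1400.
DWL = ½ × 3.8691 × 17.1400 = 33.1582.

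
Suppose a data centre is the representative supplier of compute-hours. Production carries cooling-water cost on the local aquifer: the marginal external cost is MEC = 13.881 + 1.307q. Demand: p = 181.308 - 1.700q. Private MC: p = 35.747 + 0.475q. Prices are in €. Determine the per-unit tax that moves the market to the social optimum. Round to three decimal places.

Social marginal cost = private MC + MEC = 49.628 + 1.782q.
Set SMC = demand: 49.628 + 1.782q = 181.308 - 1.700q → q* = 37.8173.
The Pigouvian tax equals MEC at q*: 13.881 + 1.307×37.8173 = 63.3082.

tax = €63.308 per unit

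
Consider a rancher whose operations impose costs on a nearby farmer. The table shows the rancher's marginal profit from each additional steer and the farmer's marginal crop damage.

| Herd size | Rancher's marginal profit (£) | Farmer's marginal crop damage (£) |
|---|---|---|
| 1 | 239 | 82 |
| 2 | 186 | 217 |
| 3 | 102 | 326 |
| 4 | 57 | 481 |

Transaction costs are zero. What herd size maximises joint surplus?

1

Bargaining reaches the level where marginal profit last exceeds marginal crop damage.
That holds through level 1 (239 ≥ 82) but not at 2 (186 < 217).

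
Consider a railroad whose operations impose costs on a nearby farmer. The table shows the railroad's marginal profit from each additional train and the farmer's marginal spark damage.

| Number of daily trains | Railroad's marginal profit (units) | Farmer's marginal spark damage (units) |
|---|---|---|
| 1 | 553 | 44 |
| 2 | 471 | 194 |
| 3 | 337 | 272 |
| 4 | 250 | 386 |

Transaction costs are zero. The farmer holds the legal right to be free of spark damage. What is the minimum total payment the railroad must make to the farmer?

Efficient level: marginal profit ≥ marginal spark damage through level 3, so k* = 3.
With the farmer holding the right, the railroad must at least compensate total damage at k*: 44 + 194 + 272 = 510.

510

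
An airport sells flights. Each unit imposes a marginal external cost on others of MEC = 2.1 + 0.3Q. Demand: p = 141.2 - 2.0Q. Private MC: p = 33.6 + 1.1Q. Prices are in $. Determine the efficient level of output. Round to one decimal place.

Social marginal cost = private MC + MEC = 35.7 + 1.4Q.
Set SMC = demand: 35.7 + 1.4Q = 141.2 - 2.0Q → Q* = 31.0294.

Q* = 31.0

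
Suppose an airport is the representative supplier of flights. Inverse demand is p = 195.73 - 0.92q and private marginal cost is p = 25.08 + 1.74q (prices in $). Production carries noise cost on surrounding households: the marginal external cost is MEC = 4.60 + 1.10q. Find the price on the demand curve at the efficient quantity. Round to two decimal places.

P = $155.10

Social marginal cost = private MC + MEC = 29.68 + 2.84q.
Set SMC = demand: 29.68 + 2.84q = 195.73 - 0.92q → q* = 44.1622.
Consumer price on the demand curve at q*: 195.73 − 0.92×44.1622 = 155.1008.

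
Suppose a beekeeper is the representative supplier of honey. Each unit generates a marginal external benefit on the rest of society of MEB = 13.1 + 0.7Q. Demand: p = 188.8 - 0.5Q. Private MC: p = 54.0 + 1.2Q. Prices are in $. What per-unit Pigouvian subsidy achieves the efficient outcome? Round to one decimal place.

subsidy = $116.6 per unit

Social marginal cost = private MC − MEB = 40.9 + 0.5Q.
Set SMC = demand: 40.9 + 0.5Q = 188.8 - 0.5Q → Q* = 147.9000.
The Pigouvian subsidy equals MEB at Q*: 13.1 + 0.7×147.9000 = 116.6300.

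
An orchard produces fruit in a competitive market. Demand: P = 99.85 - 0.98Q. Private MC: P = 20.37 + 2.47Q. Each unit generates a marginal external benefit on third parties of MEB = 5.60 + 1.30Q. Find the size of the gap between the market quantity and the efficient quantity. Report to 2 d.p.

16.53 units

Market equilibrium (private): 20.37 + 2.47Q = 99.85 - 0.98Q → Q_m = 23.0377.
Social marginal cost = private MC − MEB = 14.77 + 1.17Q.
Set SMC = demand: 14.77 + 1.17Q = 99.85 - 0.98Q → Q* = 39.5721.
Gap = |23.0377 − 39.5721| = 16.5344.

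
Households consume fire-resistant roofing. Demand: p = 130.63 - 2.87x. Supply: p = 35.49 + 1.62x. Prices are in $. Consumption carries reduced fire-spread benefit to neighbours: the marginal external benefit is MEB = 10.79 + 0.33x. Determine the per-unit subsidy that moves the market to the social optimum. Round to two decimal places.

Social marginal benefit = demand + MEB = 141.42 - 2.54x.
Set SMB = MC: 141.42 - 2.54x = 35.49 + 1.62x → x* = 25.4639.
The Pigouvian subsidy equals MEB at x*: 10.79 + 0.33×25.4639 = 19.1931.

subsidy = $19.19 per unit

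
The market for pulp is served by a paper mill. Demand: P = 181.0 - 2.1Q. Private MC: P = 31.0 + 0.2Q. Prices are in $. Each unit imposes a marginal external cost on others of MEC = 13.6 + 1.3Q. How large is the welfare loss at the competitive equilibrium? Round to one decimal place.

DWL = $1344.3

Market equilibrium (private): 31.0 + 0.2Q = 181.0 - 2.1Q → Q_m = 65.2174.
Social marginal cost = private MC + MEC = 44.6 + 1.5Q.
Set SMC = demand: 44.6 + 1.5Q = 181.0 - 2.1Q → Q* = 37.8889.
The loss is the area between SMC and demand from Q* to Q_m; with linear curves that's a triangle of height MEC(Q_m).
DWL = ½ × 27.3285 × 98.3826 = 1344.3244.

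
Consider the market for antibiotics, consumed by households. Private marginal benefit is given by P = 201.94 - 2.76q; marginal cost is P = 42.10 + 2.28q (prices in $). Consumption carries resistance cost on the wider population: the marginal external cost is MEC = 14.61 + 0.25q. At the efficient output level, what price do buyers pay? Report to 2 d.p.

P = $126.17

Social marginal benefit = demand − MEC = 187.33 - 3.01q.
Set SMB = MC: 187.33 - 3.01q = 42.10 + 2.28q → q* = 27.4537.
Consumer price on the demand curve at q*: 201.94 − 2.76×27.4537 = 126.1678.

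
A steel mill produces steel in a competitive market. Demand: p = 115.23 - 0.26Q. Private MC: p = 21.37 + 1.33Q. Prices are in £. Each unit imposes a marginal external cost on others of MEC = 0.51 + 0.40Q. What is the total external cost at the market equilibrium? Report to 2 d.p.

£727.05

Market equilibrium (private): 21.37 + 1.33Q = 115.23 - 0.26Q → Q_m = 59.0314.
Total external cost = ∫₀^{Q_m} (0.51 + 0.40Q) dQ = 0.51×59.0314 + ½×0.40×59.0314² = 727.0473.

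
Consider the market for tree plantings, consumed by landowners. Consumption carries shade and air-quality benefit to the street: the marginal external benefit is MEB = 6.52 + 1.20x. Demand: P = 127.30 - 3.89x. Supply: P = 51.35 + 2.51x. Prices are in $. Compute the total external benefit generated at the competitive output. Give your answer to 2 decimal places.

$161.87

Market equilibrium (private): 51.35 + 2.51x = 127.30 - 3.89x → x_m = 11.8672.
Total external benefit = ∫₀^{x_m} (6.52 + 1.20x) dx = 6.52×11.8672 + ½×1.20×11.8672² = 161.8724.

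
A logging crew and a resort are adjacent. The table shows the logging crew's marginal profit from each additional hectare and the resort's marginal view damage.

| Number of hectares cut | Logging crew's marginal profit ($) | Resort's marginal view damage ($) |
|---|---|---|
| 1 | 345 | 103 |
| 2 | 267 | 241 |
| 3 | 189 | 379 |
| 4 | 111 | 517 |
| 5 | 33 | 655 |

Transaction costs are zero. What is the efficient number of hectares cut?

Bargaining reaches the level where marginal profit last exceeds marginal view damage.
That holds through level 2 (267 ≥ 241) but not at 3 (189 < 379).

2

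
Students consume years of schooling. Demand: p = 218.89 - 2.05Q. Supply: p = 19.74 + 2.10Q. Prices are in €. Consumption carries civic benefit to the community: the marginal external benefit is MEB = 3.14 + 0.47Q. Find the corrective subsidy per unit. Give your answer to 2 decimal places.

subsidy = €28.98 per unit

Social marginal benefit = demand + MEB = 222.03 - 1.58Q.
Set SMB = MC: 222.03 - 1.58Q = 19.74 + 2.10Q → Q* = 54.9701.
The Pigouvian subsidy equals MEB at Q*: 3.14 + 0.47×54.9701 = 28.9759.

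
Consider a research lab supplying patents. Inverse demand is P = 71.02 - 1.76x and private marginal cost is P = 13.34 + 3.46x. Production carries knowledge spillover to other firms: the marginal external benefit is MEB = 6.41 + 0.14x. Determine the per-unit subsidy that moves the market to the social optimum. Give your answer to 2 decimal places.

Social marginal cost = private MC − MEB = 6.93 + 3.32x.
Set SMC = demand: 6.93 + 3.32x = 71.02 - 1.76x → x* = 12.6161.
The Pigouvian subsidy equals MEB at x*: 6.41 + 0.14×12.6161 = 8.1763.

subsidy = 8.18 per unit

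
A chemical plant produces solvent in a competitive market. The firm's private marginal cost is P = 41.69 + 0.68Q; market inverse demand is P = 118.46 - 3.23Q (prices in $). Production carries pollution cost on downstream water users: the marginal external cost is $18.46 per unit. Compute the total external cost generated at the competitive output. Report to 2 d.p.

$362.45

Market equilibrium (private): 41.69 + 0.68Q = 118.46 - 3.23Q → Q_m = 19.6343.
Total external cost = MEC × Q_m = 18.46 × 19.6343 = 362.4492.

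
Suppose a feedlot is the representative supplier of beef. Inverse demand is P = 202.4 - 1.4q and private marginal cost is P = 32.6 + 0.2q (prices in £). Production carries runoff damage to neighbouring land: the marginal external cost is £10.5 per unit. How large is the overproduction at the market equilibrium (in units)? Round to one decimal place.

Market equilibrium (private): 32.6 + 0.2q = 202.4 - 1.4q → q_m = 106.1250.
Social marginal cost = private MC + MEC = 43.1 + 0.2q.
Set SMC = demand: 43.1 + 0.2q = 202.4 - 1.4q → q* = 99.5625.
Gap = |106.1250 − 99.5625| = 6.5625.

6.6 units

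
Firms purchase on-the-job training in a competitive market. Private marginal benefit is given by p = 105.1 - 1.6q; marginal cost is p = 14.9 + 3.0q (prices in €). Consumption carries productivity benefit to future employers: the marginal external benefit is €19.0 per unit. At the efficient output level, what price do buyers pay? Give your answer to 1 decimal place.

Social marginal benefit = demand + MEB = 124.1 - 1.6q.
Set SMB = MC: 124.1 - 1.6q = 14.9 + 3.0q → q* = 23.7391.
Consumer price on the demand curve at q*: 105.1 − 1.6×23.7391 = 67.1174.

P = €67.1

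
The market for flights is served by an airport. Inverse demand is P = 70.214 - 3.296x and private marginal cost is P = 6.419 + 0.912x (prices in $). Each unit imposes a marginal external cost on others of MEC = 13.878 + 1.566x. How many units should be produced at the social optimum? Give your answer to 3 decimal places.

x* = 8.645

Social marginal cost = private MC + MEC = 20.297 + 2.478x.
Set SMC = demand: 20.297 + 2.478x = 70.214 - 3.296x → x* = 8.6451.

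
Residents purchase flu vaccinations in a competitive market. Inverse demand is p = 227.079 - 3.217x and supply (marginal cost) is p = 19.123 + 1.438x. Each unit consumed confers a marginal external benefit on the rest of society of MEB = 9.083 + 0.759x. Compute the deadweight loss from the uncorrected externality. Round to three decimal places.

Market equilibrium (private): 19.123 + 1.438x = 227.079 - 3.217x → x_m = 44.6737.
Social marginal benefit = demand + MEB = 236.162 - 2.458x.
Set SMB = MC: 236.162 - 2.458x = 19.123 + 1.438x → x* = 55.7082.
Height of the DWL triangle at x_m is SMB(x_m) − MC(x_m) = MEB(x_m) = 42.9903.
DWL = ½ × 11.0345 × 42.9903 = 237.1882.

DWL = 237.188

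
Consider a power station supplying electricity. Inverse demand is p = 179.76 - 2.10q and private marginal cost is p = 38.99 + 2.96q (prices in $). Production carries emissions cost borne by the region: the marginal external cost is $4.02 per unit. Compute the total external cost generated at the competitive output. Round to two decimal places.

$111.84

Market equilibrium (private): 38.99 + 2.96q = 179.76 - 2.10q → q_m = 27.8202.
Total external cost = MEC × q_m = 4.02 × 27.8202 = 111.8372.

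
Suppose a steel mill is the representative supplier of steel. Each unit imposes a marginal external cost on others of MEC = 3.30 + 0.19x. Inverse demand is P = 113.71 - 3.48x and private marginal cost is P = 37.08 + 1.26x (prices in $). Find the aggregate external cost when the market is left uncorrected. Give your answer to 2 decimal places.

Market equilibrium (private): 37.08 + 1.26x = 113.71 - 3.48x → x_m = 16.1667.
Total external cost = ∫₀^{x_m} (3.30 + 0.19x) dx = 3.30×16.1667 + ½×0.19×16.1667² = 78.1795.

$78.18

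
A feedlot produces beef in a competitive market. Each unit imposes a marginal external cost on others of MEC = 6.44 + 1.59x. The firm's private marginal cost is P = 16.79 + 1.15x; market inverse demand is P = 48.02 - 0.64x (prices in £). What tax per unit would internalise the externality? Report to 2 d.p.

tax = £18.10 per unit

Social marginal cost = private MC + MEC = 23.23 + 2.74x.
Set SMC = demand: 23.23 + 2.74x = 48.02 - 0.64x → x* = 7.3343.
The Pigouvian tax equals MEC at x*: 6.44 + 1.59×7.3343 = 18.1015.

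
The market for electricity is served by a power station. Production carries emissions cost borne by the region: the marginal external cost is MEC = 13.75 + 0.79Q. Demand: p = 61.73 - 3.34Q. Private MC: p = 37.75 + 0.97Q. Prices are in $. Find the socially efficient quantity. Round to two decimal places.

Social marginal cost = private MC + MEC = 51.50 + 1.76Q.
Set SMC = demand: 51.50 + 1.76Q = 61.73 - 3.34Q → Q* = 2.0059.

Q* = 2.01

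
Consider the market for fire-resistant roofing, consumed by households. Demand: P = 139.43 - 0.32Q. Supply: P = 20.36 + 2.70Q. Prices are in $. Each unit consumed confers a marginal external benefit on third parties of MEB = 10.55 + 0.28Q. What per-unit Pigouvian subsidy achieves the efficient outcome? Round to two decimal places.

Social marginal benefit = demand + MEB = 149.98 - 0.04Q.
Set SMB = MC: 149.98 - 0.04Q = 20.36 + 2.70Q → Q* = 47.3066.
The Pigouvian subsidy equals MEB at Q*: 10.55 + 0.28×47.3066 = 23.7958.

subsidy = $23.80 per unit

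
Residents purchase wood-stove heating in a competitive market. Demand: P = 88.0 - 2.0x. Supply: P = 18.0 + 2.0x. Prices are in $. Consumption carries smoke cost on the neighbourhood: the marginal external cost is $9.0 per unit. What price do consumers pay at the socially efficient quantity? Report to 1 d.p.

P = $57.5

Social marginal benefit = demand − MEC = 79.0 - 2.0x.
Set SMB = MC: 79.0 - 2.0x = 18.0 + 2.0x → x* = 15.2500.
Consumer price on the demand curve at x*: 88.0 − 2.0×15.2500 = 57.5000.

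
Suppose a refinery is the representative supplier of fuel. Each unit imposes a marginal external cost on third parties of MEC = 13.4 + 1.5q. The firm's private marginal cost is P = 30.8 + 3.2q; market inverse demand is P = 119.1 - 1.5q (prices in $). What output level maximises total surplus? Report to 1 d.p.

Social marginal cost = private MC + MEC = 44.2 + 4.7q.
Set SMC = demand: 44.2 + 4.7q = 119.1 - 1.5q → q* = 12.0806.

q* = 12.1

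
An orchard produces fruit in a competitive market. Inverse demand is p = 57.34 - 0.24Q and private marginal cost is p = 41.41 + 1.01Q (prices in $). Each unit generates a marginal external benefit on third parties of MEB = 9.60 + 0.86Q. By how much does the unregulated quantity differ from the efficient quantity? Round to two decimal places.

Market equilibrium (private): 41.41 + 1.01Q = 57.34 - 0.24Q → Q_m = 12.7440.
Social marginal cost = private MC − MEB = 31.81 + 0.15Q.
Set SMC = demand: 31.81 + 0.15Q = 57.34 - 0.24Q → Q* = 65.4615.
Gap = |12.7440 − 65.4615| = 52.7175.

52.72 units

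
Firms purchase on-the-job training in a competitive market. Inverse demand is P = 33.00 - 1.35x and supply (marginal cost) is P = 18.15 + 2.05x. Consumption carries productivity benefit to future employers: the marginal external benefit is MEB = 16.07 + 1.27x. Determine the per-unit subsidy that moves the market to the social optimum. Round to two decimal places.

Social marginal benefit = demand + MEB = 49.07 - 0.08x.
Set SMB = MC: 49.07 - 0.08x = 18.15 + 2.05x → x* = 14.5164.
The Pigouvian subsidy equals MEB at x*: 16.07 + 1.27×14.5164 = 34.5058.

subsidy = 34.51 per unit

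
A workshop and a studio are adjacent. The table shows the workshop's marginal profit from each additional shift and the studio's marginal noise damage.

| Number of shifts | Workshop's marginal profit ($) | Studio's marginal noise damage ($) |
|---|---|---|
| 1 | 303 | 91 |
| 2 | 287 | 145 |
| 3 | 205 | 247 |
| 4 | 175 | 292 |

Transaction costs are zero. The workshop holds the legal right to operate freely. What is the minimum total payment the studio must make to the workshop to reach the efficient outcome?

Left alone the workshop would choose level 4 (marginal profit stays positive).
Efficient level: k* = 2 (marginal profit ≥ marginal noise damage through 2).
The studio must at least cover the workshop's forgone profit from cutting 4→2: 205 + 175 = 380.

$380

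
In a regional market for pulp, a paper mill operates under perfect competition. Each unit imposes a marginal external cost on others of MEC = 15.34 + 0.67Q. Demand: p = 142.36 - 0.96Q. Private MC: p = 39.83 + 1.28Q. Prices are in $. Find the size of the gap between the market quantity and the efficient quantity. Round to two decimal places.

15.81 units

Market equilibrium (private): 39.83 + 1.28Q = 142.36 - 0.96Q → Q_m = 45.7723.
Social marginal cost = private MC + MEC = 55.17 + 1.95Q.
Set SMC = demand: 55.17 + 1.95Q = 142.36 - 0.96Q → Q* = 29.9622.
Gap = |45.7723 − 29.9622| = 15.8101.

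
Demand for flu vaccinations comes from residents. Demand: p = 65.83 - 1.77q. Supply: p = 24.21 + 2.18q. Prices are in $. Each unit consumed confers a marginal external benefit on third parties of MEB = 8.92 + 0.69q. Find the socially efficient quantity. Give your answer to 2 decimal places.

q* = 15.50

Social marginal benefit = demand + MEB = 74.75 - 1.08q.
Set SMB = MC: 74.75 - 1.08q = 24.21 + 2.18q → q* = 15.5031.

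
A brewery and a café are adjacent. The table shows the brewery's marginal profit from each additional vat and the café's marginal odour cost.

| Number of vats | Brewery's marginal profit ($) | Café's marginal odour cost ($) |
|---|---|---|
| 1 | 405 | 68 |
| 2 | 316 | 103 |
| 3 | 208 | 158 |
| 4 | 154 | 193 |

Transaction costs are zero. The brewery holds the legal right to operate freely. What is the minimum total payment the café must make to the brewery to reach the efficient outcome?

Left alone the brewery would choose level 4 (marginal profit stays positive).
Efficient level: k* = 3 (marginal profit ≥ marginal odour cost through 3).
The café must at least cover the brewery's forgone profit from cutting 4→3: 154 = 154.

$154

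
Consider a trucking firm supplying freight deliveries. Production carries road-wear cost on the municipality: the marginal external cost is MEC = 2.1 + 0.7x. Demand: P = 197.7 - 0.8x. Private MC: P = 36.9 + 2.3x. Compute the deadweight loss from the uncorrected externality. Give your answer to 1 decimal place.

DWL = 194.1

Market equilibrium (private): 36.9 + 2.3x = 197.7 - 0.8x → x_m = 51.8710.
Social marginal cost = private MC + MEC = 39.0 + 3.0x.
Set SMC = demand: 39.0 + 3.0x = 197.7 - 0.8x → x* = 41.7632.
Height of the DWL triangle at x_m is SMC(x_m) − demand(x_m) = MEC(x_m) = 38.4097.
DWL = ½ × 10.1078 × 38.4097 = 194.1188.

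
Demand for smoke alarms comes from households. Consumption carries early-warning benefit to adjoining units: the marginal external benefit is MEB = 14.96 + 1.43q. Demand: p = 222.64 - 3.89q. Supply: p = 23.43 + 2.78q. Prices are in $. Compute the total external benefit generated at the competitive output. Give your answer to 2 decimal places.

Market equilibrium (private): 23.43 + 2.78q = 222.64 - 3.89q → q_m = 29.8666.
Total external benefit = ∫₀^{q_m} (14.96 + 1.43q) dq = 14.96×29.8666 + ½×1.43×29.8666² = 1084.5942.

$1084.59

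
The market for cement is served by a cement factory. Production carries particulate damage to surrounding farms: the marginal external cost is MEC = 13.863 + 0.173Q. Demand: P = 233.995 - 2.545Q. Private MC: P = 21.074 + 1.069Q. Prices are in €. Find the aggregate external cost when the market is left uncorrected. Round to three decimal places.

€1116.993

Market equilibrium (private): 21.074 + 1.069Q = 233.995 - 2.545Q → Q_m = 58.9156.
Total external cost = ∫₀^{Q_m} (13.863 + 0.173Q) dQ = 13.863×58.9156 + ½×0.173×58.9156² = 1116.9926.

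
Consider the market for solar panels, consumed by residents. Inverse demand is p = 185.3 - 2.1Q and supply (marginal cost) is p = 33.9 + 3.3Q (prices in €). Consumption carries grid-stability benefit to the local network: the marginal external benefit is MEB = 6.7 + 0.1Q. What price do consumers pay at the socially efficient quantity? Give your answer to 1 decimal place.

P = €122.7

Social marginal benefit = demand + MEB = 192.0 - 2.0Q.
Set SMB = MC: 192.0 - 2.0Q = 33.9 + 3.3Q → Q* = 29.8302.
Consumer price on the demand curve at Q*: 185.3 − 2.1×29.8302 = 122.6566.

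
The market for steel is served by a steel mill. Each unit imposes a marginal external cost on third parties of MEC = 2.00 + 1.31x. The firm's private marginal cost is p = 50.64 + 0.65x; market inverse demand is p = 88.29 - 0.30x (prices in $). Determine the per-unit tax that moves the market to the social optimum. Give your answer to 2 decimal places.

tax = $22.66 per unit

Social marginal cost = private MC + MEC = 52.64 + 1.96x.
Set SMC = demand: 52.64 + 1.96x = 88.29 - 0.30x → x* = 15.7743.
The Pigouvian tax equals MEC at x*: 2.00 + 1.31×15.7743 = 22.6643.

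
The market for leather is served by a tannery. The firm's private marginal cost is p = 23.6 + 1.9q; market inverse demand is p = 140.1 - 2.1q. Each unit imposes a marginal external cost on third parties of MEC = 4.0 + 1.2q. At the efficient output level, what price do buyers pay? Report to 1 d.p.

P = 94.7

Social marginal cost = private MC + MEC = 27.6 + 3.1q.
Set SMC = demand: 27.6 + 3.1q = 140.1 - 2.1q → q* = 21.6346.
Consumer price on the demand curve at q*: 140.1 − 2.1×21.6346 = 94.6673.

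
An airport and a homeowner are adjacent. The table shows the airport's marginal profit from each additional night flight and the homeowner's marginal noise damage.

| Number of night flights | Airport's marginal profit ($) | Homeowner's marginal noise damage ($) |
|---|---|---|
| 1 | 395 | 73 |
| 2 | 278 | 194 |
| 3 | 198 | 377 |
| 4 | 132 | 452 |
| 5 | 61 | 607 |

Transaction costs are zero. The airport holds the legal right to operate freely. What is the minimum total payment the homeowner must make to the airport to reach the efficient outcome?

Left alone the airport would choose level 5 (marginal profit stays positive).
Efficient level: k* = 2 (marginal profit ≥ marginal noise damage through 2).
The homeowner must at least cover the airport's forgone profit from cutting 5→2: 198 + 132 + 61 = 391.

$391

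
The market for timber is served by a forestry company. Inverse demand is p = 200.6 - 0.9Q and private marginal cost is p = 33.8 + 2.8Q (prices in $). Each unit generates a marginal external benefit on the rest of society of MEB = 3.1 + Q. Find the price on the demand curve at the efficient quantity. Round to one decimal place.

Social marginal cost = private MC − MEB = 30.7 + 1.8Q.
Set SMC = demand: 30.7 + 1.8Q = 200.6 - 0.9Q → Q* = 62.9259.
Consumer price on the demand curve at Q*: 200.6 − 0.9×62.9259 = 143.9667.

P = $144.0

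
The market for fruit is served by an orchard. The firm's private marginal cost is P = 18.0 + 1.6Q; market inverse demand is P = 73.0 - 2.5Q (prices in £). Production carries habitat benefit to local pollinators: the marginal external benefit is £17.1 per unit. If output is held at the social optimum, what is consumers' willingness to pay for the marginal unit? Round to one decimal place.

Social marginal cost = private MC − MEB = 0.9 + 1.6Q.
Set SMC = demand: 0.9 + 1.6Q = 73.0 - 2.5Q → Q* = 17.5854.
Consumer price on the demand curve at Q*: 73.0 − 2.5×17.5854 = 29.0365.

P = £29.0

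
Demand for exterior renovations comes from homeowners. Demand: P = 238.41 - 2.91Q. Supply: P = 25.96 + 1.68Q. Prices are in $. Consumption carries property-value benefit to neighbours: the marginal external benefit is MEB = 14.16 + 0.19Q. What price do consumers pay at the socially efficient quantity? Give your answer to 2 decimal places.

P = $88.54

Social marginal benefit = demand + MEB = 252.57 - 2.72Q.
Set SMB = MC: 252.57 - 2.72Q = 25.96 + 1.68Q → Q* = 51.5023.
Consumer price on the demand curve at Q*: 238.41 − 2.91×51.5023 = 88.5383.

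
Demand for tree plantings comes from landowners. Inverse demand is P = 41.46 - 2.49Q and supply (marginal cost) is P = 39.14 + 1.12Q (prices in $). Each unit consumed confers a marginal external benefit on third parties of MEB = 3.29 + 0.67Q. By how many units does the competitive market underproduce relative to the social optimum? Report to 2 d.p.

Market equilibrium (private): 39.14 + 1.12Q = 41.46 - 2.49Q → Q_m = 0.6427.
Social marginal benefit = demand + MEB = 44.75 - 1.82Q.
Set SMB = MC: 44.75 - 1.82Q = 39.14 + 1.12Q → Q* = 1.9082.
Gap = |0.6427 − 1.9082| = 1.2655.

1.27 units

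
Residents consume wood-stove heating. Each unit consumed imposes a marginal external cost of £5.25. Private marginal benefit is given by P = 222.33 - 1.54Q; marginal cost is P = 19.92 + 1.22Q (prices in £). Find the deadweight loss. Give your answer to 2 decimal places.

DWL = £4.99

Market equilibrium (private): 19.92 + 1.22Q = 222.33 - 1.54Q → Q_m = 73.3370.
Social marginal benefit = demand − MEC = 217.08 - 1.54Q.
Set SMB = MC: 217.08 - 1.54Q = 19.92 + 1.22Q → Q* = 71.4348.
Between Q* and Q_m the wedge MC − SMB runs linearly from 0 to MEC(Q_m), so the loss is a triangle.
DWL = ½ × 1.9022 × 5.2500 = 4.9933.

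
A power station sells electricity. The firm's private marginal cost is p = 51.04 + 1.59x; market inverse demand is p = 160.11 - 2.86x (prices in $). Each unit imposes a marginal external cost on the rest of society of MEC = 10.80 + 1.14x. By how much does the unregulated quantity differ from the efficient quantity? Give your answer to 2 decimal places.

Market equilibrium (private): 51.04 + 1.59x = 160.11 - 2.86x → x_m = 24.5101.
Social marginal cost = private MC + MEC = 61.84 + 2.73x.
Set SMC = demand: 61.84 + 2.73x = 160.11 - 2.86x → x* = 17.5796.
Gap = |24.5101 − 17.5796| = 6.9305.

6.93 units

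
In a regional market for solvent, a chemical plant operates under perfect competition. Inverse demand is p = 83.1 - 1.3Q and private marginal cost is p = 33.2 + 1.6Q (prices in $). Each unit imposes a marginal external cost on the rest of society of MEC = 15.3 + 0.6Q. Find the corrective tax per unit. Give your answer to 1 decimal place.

Social marginal cost = private MC + MEC = 48.5 + 2.2Q.
Set SMC = demand: 48.5 + 2.2Q = 83.1 - 1.3Q → Q* = 9.8857.
The Pigouvian tax equals MEC at Q*: 15.3 + 0.6×9.8857 = 21.2314.

tax = $21.2 per unit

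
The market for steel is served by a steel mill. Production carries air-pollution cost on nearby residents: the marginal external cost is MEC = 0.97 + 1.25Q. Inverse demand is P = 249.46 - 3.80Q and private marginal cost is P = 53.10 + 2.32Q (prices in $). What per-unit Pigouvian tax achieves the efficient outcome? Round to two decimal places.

tax = $34.11 per unit

Social marginal cost = private MC + MEC = 54.07 + 3.57Q.
Set SMC = demand: 54.07 + 3.57Q = 249.46 - 3.80Q → Q* = 26.5115.
The Pigouvian tax equals MEC at Q*: 0.97 + 1.25×26.5115 = 34.1094.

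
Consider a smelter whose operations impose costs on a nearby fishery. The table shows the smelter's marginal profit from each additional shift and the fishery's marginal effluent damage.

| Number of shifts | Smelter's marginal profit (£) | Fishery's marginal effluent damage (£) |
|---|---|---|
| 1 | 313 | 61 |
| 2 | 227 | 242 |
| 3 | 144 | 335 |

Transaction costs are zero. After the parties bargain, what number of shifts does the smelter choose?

Bargaining reaches the level where marginal profit last exceeds marginal effluent damage.
That holds through level 1 (313 ≥ 61) but not at 2 (227 < 242).

1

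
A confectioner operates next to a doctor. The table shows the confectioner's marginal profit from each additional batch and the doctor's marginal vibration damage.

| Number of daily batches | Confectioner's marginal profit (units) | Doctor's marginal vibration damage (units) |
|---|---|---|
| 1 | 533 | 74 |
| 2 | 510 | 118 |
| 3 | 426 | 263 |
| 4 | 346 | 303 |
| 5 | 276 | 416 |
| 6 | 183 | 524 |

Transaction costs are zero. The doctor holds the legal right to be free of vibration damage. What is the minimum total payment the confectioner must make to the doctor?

Efficient level: marginal profit ≥ marginal vibration damage through level 4, so k* = 4.
With the doctor holding the right, the confectioner must at least compensate total damage at k*: 74 + 118 + 263 + 303 = 758.

758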